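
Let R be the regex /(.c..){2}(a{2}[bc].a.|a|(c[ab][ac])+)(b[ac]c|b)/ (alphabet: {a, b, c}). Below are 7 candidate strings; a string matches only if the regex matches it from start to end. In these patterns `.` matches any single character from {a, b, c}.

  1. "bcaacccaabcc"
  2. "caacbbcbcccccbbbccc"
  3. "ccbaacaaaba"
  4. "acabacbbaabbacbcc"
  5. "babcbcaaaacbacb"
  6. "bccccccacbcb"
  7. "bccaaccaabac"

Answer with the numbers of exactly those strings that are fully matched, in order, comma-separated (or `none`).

1, 4, 6, 7

1 → match
2 → no match
3 → no match
4 → match
5 → no match
6 → match
7 → match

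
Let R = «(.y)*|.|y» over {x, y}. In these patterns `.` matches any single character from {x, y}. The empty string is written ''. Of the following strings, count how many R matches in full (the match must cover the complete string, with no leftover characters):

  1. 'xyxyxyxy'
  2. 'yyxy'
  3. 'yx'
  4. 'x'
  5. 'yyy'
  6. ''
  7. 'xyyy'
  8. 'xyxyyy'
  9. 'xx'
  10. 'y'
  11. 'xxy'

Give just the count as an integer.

1 → match
2 → match
3 → no match
4 → match
5 → no match
6 → match
7 → match
8 → match
9 → no match
10 → match
11 → no match
Total matched: 7

7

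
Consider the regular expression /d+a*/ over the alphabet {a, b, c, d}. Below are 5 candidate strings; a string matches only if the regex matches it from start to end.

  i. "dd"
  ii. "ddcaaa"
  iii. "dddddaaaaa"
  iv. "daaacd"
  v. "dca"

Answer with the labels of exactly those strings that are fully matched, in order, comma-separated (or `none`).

i → match
ii → no match
iii → match
iv → no match
v → no match

i, iii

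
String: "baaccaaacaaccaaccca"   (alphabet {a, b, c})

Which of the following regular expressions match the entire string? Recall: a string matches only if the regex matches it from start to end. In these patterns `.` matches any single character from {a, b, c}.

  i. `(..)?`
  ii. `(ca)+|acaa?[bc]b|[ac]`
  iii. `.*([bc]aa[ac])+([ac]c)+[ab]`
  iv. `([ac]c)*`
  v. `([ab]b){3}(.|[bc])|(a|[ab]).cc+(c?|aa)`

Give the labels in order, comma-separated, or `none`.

iii

i → no match
ii → no match
iii → match
iv → no match
v → no match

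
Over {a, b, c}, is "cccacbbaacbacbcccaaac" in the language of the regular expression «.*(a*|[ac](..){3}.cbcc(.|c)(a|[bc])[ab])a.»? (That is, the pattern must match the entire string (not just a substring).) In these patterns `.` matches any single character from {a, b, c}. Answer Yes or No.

Yes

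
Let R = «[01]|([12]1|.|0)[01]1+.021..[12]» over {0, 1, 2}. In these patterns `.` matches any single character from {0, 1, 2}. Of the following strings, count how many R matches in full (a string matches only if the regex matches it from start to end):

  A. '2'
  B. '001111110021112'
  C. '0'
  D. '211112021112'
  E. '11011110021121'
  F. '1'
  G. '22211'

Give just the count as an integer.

5

A → no match
B → match
C → match
D → match
E → match
F → match
G → no match
Total matched: 5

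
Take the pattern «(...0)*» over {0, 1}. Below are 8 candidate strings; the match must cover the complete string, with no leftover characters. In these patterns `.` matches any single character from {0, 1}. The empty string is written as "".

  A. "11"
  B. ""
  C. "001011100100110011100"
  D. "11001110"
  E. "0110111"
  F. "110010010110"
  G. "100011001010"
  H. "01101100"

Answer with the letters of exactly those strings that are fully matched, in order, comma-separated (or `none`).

A. "11" → no match
B. "" → match
C → no match
D. "11001110" → match
E. "0110111" → no match
F. "110010010110" → no match
G. "100011001010" → match
H. "01101100" → match

B, D, G, H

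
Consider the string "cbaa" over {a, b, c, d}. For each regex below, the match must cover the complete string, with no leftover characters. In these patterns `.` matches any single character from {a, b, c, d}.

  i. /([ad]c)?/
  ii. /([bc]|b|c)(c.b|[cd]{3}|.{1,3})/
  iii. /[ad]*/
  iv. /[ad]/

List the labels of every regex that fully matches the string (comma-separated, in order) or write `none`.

ii

i → no match
ii → match
iii → no match
iv → no match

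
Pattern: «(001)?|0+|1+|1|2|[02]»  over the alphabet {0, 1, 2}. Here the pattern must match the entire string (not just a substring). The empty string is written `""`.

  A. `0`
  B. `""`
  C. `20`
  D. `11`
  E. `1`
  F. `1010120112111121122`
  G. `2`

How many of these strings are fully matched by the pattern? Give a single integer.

5

A. `0` → match
B. `""` → match
C. `20` → no match
D. `11` → match
E. `1` → match
F → no match
G. `2` → match
Total matched: 5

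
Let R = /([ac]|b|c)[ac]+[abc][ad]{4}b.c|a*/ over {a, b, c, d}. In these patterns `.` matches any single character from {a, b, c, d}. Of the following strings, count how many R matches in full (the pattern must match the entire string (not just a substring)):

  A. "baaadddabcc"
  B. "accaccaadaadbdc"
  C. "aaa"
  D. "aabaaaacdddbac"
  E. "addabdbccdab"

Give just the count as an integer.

A → match
B → match
C → match
D → no match
E → no match
Total matched: 3

3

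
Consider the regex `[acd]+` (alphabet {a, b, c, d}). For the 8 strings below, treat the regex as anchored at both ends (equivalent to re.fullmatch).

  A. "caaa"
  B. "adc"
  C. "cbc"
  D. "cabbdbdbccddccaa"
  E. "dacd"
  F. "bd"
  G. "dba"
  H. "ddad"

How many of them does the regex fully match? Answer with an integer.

4

A → match
B → match
C → no match
D → no match
E → match
F → no match
G → no match
H → match
Total matched: 4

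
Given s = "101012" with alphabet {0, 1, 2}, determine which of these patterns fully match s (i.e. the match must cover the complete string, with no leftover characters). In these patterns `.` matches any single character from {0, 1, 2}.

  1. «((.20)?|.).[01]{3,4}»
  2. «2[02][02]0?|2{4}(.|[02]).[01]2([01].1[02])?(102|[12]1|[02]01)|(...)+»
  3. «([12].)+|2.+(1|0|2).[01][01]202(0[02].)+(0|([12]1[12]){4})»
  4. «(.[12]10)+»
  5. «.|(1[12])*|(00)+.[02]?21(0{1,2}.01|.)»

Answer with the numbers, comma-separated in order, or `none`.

1 → no match
2 → match
3 → match
4 → no match — must end with "10"
5 → no match

2, 3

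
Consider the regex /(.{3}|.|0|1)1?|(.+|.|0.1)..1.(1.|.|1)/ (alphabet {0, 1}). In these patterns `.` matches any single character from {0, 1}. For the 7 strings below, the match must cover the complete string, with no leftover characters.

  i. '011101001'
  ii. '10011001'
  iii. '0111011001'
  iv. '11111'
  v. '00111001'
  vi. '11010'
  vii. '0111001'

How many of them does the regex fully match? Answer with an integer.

i → no match
ii → no match
iii → no match
iv → no match
v → no match
vi → no match
vii → no match
Total matched: 0

0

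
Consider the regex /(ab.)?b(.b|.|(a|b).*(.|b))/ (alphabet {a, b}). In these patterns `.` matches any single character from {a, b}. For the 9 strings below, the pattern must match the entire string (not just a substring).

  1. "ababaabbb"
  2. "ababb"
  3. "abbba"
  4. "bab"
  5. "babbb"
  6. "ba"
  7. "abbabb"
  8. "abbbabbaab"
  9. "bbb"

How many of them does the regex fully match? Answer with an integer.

1 → match
2 → match
3 → match
4 → match
5 → match
6 → match
7 → no match
8 → match
9 → match
Total matched: 8

8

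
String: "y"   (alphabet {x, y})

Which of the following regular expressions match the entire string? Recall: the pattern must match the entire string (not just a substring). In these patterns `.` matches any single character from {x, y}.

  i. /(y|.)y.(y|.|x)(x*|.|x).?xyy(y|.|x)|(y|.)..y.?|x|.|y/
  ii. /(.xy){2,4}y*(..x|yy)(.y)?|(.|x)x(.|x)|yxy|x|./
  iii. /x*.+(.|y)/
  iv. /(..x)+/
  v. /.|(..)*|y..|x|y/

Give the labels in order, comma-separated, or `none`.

i → match
ii → match
iii → no match
iv → no match — must end with "x"
v → match

i, ii, v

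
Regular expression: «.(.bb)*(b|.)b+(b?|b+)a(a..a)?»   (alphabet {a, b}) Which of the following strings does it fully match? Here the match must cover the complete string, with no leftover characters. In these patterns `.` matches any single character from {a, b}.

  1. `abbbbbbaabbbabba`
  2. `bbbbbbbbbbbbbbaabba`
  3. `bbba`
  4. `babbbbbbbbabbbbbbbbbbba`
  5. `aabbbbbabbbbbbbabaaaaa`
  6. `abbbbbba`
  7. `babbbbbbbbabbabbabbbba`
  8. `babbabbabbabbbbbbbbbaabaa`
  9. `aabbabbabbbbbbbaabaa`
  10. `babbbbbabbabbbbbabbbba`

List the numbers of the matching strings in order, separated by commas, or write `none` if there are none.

2, 3, 4, 6, 7, 8, 9, 10

1 → no match
2 → match
3 → match
4 → match
5 → no match
6 → match
7 → match
8 → match
9 → match
10 → match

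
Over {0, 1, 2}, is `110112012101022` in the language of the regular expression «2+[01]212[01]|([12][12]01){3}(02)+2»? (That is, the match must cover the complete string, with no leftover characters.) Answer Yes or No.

Yes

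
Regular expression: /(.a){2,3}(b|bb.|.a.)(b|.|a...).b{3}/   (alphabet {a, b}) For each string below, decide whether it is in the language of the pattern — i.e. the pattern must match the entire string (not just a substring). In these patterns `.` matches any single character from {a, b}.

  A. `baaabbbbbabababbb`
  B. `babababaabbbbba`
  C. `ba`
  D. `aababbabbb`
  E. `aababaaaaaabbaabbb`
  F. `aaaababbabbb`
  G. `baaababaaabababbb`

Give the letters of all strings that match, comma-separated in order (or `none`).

D, F, G

A → no match
B → no match — must end with `b`
C. `ba` → no match — must end with `b`
D. `aababbabbb` → match
E → no match
F. `aaaababbabbb` → match
G → match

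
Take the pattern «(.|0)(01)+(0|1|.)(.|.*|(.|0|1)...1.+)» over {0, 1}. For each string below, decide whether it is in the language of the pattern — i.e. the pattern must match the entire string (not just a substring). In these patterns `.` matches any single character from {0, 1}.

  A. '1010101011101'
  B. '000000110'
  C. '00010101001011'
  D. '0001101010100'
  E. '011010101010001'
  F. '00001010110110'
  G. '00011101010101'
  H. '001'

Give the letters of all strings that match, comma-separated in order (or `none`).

A

A → match
B. '000000110' → no match
C → no match
D → no match
E → no match
F → no match
G → no match
H. '001' → no match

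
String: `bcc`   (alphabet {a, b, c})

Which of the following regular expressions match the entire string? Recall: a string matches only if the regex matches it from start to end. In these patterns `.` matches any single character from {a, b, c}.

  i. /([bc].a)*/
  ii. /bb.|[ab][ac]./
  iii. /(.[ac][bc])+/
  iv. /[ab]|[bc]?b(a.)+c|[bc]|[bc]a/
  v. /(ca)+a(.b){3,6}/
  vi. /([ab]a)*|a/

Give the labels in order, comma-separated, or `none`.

ii, iii

i → no match
ii → match
iii → match
iv → no match
v → no match — must start with `ca`
vi → no match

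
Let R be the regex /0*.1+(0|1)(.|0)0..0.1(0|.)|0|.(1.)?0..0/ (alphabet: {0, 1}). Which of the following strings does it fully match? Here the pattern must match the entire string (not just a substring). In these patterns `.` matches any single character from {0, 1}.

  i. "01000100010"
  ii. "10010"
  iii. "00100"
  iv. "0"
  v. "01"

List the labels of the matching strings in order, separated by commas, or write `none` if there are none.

i. "01000100010" → match
ii. "10010" → match
iii. "00100" → match
iv. "0" → match
v. "01" → no match

i, ii, iii, iv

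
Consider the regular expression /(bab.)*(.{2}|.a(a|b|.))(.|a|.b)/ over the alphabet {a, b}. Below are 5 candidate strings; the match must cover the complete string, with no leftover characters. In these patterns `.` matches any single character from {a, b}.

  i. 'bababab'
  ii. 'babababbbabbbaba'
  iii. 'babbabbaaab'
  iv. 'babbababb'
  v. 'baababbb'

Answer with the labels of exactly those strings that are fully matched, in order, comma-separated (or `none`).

i → match
ii → match
iii → no match
iv → no match
v → no match

i, ii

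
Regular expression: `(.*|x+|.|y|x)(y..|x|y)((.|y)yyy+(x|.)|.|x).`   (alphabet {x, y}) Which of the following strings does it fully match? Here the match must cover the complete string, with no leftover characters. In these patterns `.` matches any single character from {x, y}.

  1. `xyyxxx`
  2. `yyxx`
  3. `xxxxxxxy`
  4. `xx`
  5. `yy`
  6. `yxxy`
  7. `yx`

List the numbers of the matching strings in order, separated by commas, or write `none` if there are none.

1. `xyyxxx` → match
2. `yyxx` → match
3. `xxxxxxxy` → match
4. `xx` → no match
5. `yy` → no match
6. `yxxy` → match
7. `yx` → no match

1, 2, 3, 6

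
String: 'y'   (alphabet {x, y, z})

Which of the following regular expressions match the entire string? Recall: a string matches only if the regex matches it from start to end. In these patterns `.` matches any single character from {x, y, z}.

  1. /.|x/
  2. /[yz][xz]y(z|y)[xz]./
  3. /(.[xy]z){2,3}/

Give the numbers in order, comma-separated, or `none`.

1

1 → match
2 → no match
3 → no match — must end with 'z'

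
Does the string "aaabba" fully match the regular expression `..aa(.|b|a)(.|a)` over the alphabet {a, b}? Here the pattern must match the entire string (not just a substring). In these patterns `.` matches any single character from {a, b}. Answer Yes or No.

No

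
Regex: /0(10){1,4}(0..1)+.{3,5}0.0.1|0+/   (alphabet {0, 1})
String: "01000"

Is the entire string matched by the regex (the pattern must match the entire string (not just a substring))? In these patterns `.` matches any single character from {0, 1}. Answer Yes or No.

No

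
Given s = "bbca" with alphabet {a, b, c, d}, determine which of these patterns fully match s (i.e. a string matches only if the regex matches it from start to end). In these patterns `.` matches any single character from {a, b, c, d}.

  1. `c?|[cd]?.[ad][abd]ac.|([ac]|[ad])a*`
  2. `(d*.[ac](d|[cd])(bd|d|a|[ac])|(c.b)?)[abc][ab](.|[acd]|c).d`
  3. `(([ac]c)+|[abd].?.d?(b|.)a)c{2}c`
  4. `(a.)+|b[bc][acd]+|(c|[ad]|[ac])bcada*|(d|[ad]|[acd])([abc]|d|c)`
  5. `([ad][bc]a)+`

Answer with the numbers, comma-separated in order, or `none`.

1 → no match
2 → no match — must end with "d"
3 → no match — must end with "cc"
4 → match
5 → no match

4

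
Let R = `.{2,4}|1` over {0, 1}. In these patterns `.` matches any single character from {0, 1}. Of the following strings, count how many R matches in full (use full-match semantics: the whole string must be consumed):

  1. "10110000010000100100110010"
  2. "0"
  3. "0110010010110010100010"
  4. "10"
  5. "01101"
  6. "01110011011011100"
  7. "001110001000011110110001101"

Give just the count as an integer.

1 → no match
2 → no match
3 → no match
4 → match
5 → no match
6 → no match
7 → no match
Total matched: 1

1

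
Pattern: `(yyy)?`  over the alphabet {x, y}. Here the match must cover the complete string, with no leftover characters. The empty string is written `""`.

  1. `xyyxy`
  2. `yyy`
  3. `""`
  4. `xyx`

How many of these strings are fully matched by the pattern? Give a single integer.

2

1 → no match
2 → match
3 → match
4 → no match
Total matched: 2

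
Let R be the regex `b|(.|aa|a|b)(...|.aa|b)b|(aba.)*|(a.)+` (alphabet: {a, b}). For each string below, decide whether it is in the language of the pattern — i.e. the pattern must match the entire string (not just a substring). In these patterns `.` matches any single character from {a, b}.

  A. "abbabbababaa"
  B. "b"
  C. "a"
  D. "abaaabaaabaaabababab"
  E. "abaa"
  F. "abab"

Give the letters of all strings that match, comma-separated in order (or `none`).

B, D, E, F

A → no match
B → match
C → no match
D → match
E → match
F → match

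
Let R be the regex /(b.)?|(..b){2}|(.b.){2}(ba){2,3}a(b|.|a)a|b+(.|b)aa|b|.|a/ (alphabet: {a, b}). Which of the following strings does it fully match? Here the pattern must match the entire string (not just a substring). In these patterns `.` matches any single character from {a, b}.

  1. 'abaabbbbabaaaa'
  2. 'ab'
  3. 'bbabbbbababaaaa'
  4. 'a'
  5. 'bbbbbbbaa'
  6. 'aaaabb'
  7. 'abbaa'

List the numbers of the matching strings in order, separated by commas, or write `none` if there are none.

1 → no match
2 → no match
3 → match
4 → match
5 → match
6 → no match
7 → no match

3, 4, 5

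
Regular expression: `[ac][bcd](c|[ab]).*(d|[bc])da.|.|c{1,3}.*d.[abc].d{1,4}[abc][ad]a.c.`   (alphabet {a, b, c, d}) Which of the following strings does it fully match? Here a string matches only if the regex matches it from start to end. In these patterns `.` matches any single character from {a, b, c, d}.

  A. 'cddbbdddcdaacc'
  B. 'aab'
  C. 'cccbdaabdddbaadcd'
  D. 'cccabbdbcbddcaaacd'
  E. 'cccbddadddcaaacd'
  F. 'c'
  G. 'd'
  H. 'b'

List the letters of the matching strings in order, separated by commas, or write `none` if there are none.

A → match
B → no match
C → match
D → match
E → match
F → match
G → match
H → match

A, C, D, E, F, G, H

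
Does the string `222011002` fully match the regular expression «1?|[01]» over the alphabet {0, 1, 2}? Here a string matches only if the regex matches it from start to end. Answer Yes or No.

No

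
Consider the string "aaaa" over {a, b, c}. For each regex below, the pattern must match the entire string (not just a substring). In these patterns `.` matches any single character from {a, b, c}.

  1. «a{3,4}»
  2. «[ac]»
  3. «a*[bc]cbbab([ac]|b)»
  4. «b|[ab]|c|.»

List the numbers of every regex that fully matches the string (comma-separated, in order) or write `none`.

1 → match
2 → no match
3 → no match
4 → no match

1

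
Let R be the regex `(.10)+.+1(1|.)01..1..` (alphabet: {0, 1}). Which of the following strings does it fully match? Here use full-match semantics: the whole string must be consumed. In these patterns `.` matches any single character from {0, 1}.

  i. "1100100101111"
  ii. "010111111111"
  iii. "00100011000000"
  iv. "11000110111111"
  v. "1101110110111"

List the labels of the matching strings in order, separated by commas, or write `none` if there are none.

i, iv, v

i → match
ii → no match
iii → no match
iv → match
v → match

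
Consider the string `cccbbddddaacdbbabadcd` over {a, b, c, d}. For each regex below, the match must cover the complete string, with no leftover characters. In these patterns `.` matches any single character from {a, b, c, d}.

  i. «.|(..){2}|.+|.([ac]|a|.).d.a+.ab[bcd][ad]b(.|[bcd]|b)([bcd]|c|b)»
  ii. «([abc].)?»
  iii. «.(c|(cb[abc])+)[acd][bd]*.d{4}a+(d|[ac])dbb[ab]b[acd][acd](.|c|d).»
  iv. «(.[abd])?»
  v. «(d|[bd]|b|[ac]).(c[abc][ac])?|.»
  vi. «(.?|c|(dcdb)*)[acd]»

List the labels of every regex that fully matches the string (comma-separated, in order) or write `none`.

i → match
ii → no match
iii → match
iv → no match
v → no match
vi → no match

i, iii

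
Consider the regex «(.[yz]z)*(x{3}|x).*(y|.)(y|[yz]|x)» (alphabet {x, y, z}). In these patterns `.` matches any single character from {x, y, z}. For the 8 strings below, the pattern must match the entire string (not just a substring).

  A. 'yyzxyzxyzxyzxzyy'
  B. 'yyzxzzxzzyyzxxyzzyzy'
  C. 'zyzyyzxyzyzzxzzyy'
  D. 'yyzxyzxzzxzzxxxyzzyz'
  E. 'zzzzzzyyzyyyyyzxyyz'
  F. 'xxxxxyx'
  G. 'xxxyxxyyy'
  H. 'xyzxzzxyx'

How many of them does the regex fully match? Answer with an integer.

7

A → match
B → match
C → match
D → match
E → no match
F. 'xxxxxyx' → match
G. 'xxxyxxyyy' → match
H. 'xyzxzzxyx' → match
Total matched: 7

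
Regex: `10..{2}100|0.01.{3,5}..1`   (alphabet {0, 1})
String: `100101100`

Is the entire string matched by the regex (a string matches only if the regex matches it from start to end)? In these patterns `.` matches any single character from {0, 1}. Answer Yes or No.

No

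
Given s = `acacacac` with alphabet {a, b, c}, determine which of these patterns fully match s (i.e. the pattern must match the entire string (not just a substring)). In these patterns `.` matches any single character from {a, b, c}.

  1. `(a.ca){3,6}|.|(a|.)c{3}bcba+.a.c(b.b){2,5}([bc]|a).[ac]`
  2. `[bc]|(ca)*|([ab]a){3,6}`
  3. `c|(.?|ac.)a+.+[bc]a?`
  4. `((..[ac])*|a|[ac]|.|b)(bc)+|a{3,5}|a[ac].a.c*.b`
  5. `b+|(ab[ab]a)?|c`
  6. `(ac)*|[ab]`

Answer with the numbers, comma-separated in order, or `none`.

1 → no match
2 → no match
3 → match
4 → no match
5 → no match
6 → match

3, 6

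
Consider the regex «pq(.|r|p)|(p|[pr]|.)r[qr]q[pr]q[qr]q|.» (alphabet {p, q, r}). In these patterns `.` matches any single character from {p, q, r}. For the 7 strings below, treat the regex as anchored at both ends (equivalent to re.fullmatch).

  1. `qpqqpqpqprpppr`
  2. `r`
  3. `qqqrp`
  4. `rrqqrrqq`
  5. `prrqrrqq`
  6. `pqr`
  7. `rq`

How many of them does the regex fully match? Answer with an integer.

2

1 → no match
2. `r` → match
3. `qqqrp` → no match
4. `rrqqrrqq` → no match
5. `prrqrrqq` → no match
6. `pqr` → match
7. `rq` → no match
Total matched: 2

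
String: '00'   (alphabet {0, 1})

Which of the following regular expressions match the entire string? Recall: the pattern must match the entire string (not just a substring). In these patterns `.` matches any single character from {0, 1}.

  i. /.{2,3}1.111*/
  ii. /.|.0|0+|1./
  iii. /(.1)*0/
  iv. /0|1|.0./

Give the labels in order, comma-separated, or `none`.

i → no match
ii → match
iii → no match
iv → no match

ii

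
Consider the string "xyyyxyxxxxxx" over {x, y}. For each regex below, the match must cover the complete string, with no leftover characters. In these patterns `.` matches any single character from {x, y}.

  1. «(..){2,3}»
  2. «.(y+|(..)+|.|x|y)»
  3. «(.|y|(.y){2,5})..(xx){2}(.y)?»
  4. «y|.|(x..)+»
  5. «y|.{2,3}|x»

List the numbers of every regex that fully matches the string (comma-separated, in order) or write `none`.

1 → no match
2 → no match
3 → match
4 → no match
5 → no match

3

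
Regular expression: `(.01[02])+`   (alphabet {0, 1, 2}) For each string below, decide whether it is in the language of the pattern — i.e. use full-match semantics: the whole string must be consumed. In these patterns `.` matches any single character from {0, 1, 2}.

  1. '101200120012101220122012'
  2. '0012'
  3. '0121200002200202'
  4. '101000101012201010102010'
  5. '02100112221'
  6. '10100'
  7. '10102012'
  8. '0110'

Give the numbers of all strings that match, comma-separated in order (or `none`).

1, 2, 4, 7

1 → match
2. '0012' → match
3 → no match
4 → match
5. '02100112221' → no match
6. '10100' → no match
7. '10102012' → match
8. '0110' → no match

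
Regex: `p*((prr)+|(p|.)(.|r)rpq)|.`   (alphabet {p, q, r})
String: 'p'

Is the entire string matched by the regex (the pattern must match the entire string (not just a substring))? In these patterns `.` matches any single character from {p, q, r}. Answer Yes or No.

Yes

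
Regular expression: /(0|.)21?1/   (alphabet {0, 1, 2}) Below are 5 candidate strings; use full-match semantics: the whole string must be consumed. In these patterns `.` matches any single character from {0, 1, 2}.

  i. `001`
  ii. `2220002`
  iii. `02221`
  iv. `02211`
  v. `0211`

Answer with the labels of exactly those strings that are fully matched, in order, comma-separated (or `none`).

i → no match
ii → no match — must end with `1`
iii → no match
iv → no match
v → match

v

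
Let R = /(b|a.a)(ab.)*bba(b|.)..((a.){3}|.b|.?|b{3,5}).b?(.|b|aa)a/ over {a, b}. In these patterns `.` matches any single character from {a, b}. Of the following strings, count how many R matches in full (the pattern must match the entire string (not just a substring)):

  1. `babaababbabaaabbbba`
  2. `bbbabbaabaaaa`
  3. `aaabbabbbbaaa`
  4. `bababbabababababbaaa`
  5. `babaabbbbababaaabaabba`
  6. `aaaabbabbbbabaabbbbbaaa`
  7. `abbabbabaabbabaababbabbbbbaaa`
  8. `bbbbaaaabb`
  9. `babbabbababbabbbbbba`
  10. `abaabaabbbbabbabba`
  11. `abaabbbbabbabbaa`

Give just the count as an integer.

1 → match
2 → match
3 → match
4 → match
5 → match
6 → match
7 → no match
8 → no match — must end with `a`
9 → match
10 → match
11 → match
Total matched: 9

9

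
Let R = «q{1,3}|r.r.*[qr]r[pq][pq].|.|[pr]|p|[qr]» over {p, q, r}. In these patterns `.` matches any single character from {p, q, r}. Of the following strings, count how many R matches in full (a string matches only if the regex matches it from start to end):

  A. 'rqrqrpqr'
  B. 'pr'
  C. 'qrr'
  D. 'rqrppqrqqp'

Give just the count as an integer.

A → match
B → no match
C → no match
D → match
Total matched: 2

2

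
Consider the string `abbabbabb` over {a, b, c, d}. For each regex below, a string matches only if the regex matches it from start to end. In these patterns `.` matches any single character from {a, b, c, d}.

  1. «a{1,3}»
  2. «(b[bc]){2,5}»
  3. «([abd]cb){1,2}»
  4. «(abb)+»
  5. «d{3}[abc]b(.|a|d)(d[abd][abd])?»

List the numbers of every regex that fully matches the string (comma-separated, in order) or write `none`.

4

1 → no match — must end with `a`
2 → no match — must start with `b`
3 → no match — must end with `cb`
4 → match
5 → no match — must start with `d`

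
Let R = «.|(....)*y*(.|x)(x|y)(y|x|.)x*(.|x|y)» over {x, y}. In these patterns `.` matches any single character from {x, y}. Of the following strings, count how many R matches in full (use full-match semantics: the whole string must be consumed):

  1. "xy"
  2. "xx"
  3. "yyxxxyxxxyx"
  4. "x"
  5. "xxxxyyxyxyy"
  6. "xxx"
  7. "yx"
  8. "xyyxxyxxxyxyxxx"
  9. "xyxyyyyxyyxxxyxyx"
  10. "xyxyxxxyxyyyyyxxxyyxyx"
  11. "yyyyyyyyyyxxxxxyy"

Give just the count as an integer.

1

1 → no match
2 → no match
3 → no match
4 → match
5 → no match
6 → no match
7 → no match
8 → no match
9 → no match
10 → no match
11 → no match
Total matched: 1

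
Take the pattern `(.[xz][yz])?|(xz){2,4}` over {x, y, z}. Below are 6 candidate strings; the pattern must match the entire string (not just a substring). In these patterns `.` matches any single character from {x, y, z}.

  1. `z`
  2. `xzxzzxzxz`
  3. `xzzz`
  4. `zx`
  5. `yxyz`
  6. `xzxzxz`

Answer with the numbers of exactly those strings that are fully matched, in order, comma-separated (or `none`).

6

1. `z` → no match
2. `xzxzzxzxz` → no match
3. `xzzz` → no match
4. `zx` → no match
5. `yxyz` → no match
6. `xzxzxz` → match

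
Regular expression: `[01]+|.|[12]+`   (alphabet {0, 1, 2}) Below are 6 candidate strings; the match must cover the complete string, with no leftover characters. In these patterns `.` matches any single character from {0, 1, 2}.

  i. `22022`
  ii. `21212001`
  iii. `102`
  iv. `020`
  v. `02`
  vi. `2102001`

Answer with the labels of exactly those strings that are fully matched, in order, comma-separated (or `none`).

none

i → no match
ii → no match
iii → no match
iv → no match
v → no match
vi → no match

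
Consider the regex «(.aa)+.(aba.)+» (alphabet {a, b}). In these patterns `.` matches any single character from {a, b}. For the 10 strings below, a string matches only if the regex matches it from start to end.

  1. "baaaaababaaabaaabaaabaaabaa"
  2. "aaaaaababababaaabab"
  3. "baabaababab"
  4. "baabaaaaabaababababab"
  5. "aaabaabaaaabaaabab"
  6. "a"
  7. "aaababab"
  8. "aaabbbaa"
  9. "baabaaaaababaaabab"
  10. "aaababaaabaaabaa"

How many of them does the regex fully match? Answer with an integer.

8

1 → match
2 → match
3. "baabaababab" → match
4 → match
5 → match
6. "a" → no match
7. "aaababab" → match
8. "aaabbbaa" → no match
9 → match
10 → match
Total matched: 8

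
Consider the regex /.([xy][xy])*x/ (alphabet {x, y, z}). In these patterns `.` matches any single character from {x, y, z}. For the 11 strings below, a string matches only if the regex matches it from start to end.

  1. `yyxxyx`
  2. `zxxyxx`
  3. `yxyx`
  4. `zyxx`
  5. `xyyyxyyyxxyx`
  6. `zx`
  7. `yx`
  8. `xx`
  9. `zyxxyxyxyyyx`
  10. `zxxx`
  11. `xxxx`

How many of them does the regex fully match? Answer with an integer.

11

1. `yyxxyx` → match
2. `zxxyxx` → match
3. `yxyx` → match
4. `zyxx` → match
5. `xyyyxyyyxxyx` → match
6. `zx` → match
7. `yx` → match
8. `xx` → match
9. `zyxxyxyxyyyx` → match
10. `zxxx` → match
11. `xxxx` → match
Total matched: 11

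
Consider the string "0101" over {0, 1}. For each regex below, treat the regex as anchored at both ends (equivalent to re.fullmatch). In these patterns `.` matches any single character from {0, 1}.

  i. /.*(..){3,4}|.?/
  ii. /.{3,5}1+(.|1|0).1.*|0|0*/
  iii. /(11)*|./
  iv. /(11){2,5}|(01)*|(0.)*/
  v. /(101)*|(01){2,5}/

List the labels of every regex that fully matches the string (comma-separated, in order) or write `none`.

i → no match
ii → no match
iii → no match
iv → match
v → match

iv, v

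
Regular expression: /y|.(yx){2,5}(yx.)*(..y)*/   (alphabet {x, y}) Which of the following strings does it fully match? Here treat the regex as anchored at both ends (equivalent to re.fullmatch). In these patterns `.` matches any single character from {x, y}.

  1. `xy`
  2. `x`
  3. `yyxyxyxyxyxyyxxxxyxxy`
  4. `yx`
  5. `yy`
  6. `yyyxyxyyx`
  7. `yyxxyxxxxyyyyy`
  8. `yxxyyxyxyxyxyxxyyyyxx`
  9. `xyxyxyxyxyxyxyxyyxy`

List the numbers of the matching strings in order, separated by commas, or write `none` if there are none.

3

1. `xy` → no match
2. `x` → no match
3 → match
4. `yx` → no match
5. `yy` → no match
6. `yyyxyxyyx` → no match
7 → no match
8 → no match
9 → no match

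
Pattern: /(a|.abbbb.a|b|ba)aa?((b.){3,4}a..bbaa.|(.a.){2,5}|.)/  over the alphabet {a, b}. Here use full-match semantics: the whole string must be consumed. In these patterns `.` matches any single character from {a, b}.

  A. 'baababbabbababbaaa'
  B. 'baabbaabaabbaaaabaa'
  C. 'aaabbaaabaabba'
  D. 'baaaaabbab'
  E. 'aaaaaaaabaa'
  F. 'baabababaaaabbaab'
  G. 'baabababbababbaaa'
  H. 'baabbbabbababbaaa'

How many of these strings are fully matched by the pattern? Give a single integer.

5

A → no match
B → no match
C → no match
D → match
E → match
F → match
G → match
H → match
Total matched: 5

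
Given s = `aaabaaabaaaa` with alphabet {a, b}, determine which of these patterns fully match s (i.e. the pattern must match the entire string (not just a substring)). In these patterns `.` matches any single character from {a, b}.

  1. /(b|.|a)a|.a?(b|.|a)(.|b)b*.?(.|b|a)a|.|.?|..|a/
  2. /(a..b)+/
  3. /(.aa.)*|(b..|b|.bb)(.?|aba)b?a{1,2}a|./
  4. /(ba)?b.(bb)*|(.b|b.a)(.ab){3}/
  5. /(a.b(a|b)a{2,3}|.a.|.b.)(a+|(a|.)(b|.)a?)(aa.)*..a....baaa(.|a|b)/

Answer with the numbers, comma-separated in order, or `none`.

1 → no match
2 → no match — must end with `b`
3 → match
4 → no match
5 → no match

3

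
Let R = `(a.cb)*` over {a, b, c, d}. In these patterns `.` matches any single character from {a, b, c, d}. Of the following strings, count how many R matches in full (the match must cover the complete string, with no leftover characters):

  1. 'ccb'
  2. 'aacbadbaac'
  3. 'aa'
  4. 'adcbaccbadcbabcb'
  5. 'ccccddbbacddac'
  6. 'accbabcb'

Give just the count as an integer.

2

1 → no match
2 → no match
3 → no match
4 → match
5 → no match
6 → match
Total matched: 2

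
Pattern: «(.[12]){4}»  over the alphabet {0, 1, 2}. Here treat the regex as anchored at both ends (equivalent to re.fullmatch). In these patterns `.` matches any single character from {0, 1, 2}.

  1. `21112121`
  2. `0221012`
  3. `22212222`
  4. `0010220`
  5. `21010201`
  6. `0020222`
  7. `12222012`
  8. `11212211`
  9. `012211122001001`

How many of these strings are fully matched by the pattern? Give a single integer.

4

1 → match
2 → no match
3 → match
4 → no match
5 → match
6 → no match
7 → no match
8 → match
9 → no match
Total matched: 4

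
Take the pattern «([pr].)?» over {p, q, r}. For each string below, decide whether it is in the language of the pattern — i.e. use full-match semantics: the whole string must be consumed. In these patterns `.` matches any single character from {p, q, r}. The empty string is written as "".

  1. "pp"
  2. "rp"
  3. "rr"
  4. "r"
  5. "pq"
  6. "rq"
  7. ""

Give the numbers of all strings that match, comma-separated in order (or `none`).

1, 2, 3, 5, 6, 7

1 → match
2 → match
3 → match
4 → no match
5 → match
6 → match
7 → match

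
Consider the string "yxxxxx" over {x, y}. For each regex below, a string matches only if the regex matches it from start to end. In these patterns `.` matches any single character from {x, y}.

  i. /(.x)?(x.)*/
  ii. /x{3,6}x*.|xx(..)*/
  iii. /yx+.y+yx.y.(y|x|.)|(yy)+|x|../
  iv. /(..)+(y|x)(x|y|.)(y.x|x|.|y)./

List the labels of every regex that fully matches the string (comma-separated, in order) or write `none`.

i → match
ii → no match
iii → no match
iv → match

i, iv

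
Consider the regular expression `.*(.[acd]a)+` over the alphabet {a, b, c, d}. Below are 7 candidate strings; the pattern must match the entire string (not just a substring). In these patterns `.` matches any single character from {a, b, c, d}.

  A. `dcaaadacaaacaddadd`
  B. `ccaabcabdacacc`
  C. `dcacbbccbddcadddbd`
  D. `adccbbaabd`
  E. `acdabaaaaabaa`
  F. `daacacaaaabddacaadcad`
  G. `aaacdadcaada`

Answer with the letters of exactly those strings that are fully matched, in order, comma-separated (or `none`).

A → no match — must end with `a`
B → no match — must end with `a`
C → no match — must end with `a`
D → no match — must end with `a`
E → match
F → no match — must end with `a`
G → match

E, G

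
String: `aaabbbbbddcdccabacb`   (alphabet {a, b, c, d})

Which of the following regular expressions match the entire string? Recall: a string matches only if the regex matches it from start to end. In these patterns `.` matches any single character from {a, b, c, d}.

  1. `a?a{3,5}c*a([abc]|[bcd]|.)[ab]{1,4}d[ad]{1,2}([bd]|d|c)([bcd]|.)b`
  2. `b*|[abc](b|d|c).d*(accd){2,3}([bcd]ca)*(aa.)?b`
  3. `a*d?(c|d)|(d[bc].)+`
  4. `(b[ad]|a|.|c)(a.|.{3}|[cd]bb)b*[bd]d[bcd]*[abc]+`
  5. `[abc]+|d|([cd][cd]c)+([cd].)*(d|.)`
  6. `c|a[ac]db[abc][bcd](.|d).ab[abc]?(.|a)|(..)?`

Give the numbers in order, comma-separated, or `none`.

1 → no match
2 → no match
3 → no match
4 → match
5 → no match
6 → no match

4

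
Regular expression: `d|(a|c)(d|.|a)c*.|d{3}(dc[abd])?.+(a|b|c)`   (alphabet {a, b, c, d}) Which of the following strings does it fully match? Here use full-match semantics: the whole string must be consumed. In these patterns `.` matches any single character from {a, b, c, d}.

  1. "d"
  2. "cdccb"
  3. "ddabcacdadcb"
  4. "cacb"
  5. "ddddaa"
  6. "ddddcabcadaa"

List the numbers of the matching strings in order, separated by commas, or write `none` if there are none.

1, 2, 4, 5, 6

1 → match
2 → match
3 → no match
4 → match
5 → match
6 → match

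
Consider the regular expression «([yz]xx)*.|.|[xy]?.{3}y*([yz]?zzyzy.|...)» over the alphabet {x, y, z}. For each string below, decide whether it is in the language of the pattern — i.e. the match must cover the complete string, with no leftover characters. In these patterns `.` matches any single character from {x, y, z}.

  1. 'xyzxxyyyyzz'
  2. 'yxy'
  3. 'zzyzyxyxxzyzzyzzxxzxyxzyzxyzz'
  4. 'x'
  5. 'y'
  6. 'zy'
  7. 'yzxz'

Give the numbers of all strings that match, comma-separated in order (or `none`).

1 → no match
2 → no match
3 → no match
4 → match
5 → match
6 → no match
7 → no match

4, 5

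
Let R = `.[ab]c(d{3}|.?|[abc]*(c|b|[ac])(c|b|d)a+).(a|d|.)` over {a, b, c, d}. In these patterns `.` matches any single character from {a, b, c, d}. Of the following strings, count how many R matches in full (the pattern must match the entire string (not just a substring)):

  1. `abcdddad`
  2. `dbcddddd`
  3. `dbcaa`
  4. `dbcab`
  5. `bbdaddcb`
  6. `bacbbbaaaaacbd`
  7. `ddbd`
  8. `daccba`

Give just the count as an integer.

1 → match
2 → match
3 → match
4 → match
5 → no match
6 → no match
7 → no match
8 → match
Total matched: 5

5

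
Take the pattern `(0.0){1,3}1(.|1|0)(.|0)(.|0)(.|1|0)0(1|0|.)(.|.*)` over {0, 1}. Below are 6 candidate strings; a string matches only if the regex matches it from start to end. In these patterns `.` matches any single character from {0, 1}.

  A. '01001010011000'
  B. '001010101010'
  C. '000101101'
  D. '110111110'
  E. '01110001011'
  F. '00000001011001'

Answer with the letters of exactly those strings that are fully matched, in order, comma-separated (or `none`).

A

A → match
B → no match
C → no match
D → no match — must start with '0'
E → no match
F → no match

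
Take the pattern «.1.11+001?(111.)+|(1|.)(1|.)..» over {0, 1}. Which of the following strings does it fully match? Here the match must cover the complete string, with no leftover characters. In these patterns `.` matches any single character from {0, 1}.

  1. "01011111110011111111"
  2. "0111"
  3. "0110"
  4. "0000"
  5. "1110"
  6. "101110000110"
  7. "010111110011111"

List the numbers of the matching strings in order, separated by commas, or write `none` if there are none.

1, 2, 3, 4, 5, 7

1 → match
2 → match
3 → match
4 → match
5 → match
6 → no match
7 → match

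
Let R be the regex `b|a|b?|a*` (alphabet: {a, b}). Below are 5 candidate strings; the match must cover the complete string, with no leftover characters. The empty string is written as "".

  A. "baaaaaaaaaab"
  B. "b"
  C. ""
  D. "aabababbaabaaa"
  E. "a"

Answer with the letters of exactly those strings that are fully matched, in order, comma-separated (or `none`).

B, C, E

A → no match
B → match
C → match
D → no match
E → match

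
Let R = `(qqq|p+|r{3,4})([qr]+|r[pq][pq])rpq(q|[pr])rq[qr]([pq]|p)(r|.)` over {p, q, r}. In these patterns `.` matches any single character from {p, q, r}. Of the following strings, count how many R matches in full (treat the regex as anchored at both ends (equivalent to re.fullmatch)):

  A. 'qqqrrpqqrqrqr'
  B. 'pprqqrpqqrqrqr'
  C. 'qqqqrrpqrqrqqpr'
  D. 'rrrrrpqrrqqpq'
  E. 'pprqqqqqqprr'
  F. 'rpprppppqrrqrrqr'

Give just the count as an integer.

3

A → match
B → match
C → no match
D → match
E → no match
F → no match
Total matched: 3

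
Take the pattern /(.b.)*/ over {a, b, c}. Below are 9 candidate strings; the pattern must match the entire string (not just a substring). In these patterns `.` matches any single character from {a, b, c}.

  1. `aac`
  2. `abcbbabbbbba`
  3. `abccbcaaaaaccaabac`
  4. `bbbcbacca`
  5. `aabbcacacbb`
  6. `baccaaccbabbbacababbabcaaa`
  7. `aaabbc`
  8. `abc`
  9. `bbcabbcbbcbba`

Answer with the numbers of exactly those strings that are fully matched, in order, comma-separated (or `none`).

2, 8

1 → no match
2 → match
3 → no match
4 → no match
5 → no match
6 → no match
7 → no match
8 → match
9 → no match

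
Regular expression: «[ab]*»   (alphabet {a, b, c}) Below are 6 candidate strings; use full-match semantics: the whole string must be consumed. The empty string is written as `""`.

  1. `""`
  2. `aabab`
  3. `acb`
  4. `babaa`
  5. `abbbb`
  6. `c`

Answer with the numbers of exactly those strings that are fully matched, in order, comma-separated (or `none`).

1, 2, 4, 5

1 → match
2 → match
3 → no match
4 → match
5 → match
6 → no match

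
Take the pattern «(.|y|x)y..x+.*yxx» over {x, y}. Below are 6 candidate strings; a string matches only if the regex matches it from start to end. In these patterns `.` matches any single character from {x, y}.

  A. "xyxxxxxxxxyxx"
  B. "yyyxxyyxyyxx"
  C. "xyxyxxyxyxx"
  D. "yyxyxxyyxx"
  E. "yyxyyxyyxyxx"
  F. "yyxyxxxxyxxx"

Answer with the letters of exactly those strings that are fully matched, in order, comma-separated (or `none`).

A → match
B. "yyyxxyyxyyxx" → match
C. "xyxyxxyxyxx" → match
D. "yyxyxxyyxx" → match
E. "yyxyyxyyxyxx" → no match
F. "yyxyxxxxyxxx" → no match — must end with "yxx"

A, B, C, D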